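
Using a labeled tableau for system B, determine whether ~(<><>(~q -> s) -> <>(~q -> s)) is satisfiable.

Satisfiable (open branch found)

1. ~(<><>(~q -> s) -> <>(~q -> s)), w0
2. <><>(~q -> s), w0
3. ~<>(~q -> s), w0
4. ~(~q -> s), w0
5. ~q, w0
6. ~s, w0
7. <>(~q -> s), w1
8. ~(~q -> s), w1
9. ~q, w1
10. ~s, w1
11. ~q -> s, w2
12. s, w2
Accessibility: w0Rw0, w0Rw1, w1Rw0, w1Rw1, w1Rw2, w2Rw1, w2Rw2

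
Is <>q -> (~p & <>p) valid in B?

Not valid

Tableau for the negation ~(<>q -> (~p & <>p)):
1. ~(<>q -> (~p & <>p)), w0
2. <>q, w0
3. ~(~p & <>p), w0
4. ~<>p, w0
5. ~p, w0
6. q, w1
7. ~p, w1
Accessibility: w0Rw0, w0Rw1, w1Rw0, w1Rw1
The negation has an open branch (countermodel exists).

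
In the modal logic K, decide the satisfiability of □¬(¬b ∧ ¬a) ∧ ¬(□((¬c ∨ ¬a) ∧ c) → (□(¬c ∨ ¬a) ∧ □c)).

1. □¬(¬b ∧ ¬a) ∧ ¬(□((¬c ∨ ¬a) ∧ c) → (□(¬c ∨ ¬a) ∧ □c)), 0
2. □¬(¬b ∧ ¬a), 0
3. ¬(□((¬c ∨ ¬a) ∧ c) → (□(¬c ∨ ¬a) ∧ □c)), 0
4. □((¬c ∨ ¬a) ∧ c), 0
5. ¬(□(¬c ∨ ¬a) ∧ □c), 0
6. ¬□(¬c ∨ ¬a), 0
7. ¬(¬c ∨ ¬a), 1
8. c, 1
9. a, 1
10. ¬(¬b ∧ ¬a), 1
11. (¬c ∨ ¬a) ∧ c, 1
12. ¬c ∨ ¬a, 1
13. ¬a, 1
Accessibility: 0R1
Branch closes: a and ¬a both at 1.
All branches of the tableau close; one closing branch shown above.

Unsatisfiable (every branch closes)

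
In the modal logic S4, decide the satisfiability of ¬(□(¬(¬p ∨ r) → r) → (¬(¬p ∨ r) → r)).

1. ¬(□(¬(¬p ∨ r) → r) → (¬(¬p ∨ r) → r)), u
2. □(¬(¬p ∨ r) → r), u
3. ¬(¬(¬p ∨ r) → r), u
4. ¬(¬p ∨ r), u
5. ¬r, u
6. p, u
7. ¬(¬p ∨ r) → r, u
8. ¬p ∨ r, u
9. r, u
Accessibility: uRu
Branch closes: r and ¬r both at u.
(One branch shown.) All branches close.

No, unsatisfiable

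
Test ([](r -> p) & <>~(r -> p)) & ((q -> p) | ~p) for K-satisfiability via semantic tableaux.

Unsatisfiable (every branch closes)

1. ([](r -> p) & <>~(r -> p)) & ((q -> p) | ~p), 0
2. [](r -> p) & <>~(r -> p), 0   [&-rule on 1]
3. (q -> p) | ~p, 0   [&-rule on 1]
4. [](r -> p), 0   [&-rule on 2]
5. <>~(r -> p), 0   [&-rule on 2]
6. q -> p, 0   [|-rule on 3 (branches; this branch)]
7. p, 0   [->-rule on 6 (branches; this branch)]
8. ~(r -> p), 1   [<>-rule on 5: fresh world 1, 0R1]
9. r, 1   [~->-rule on 8]
10. ~p, 1   [~->-rule on 8]
11. r -> p, 1   [[]-rule on 4 via 0R1]
12. p, 1   [->-rule on 11 (branches; this branch)]
Accessibility: 0R1
Branch closes: p and ~p both at 1.
All branches of the tableau close; one closing branch shown above.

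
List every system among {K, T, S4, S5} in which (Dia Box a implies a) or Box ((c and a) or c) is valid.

S4-tableau for the negation not ((Dia Box a implies a) or Box ((c and a) or c)):
1. not ((Dia Box a implies a) or Box ((c and a) or c)), w0
2. not (Dia Box a implies a), w0
3. not Box ((c and a) or c), w0
4. Dia Box a, w0
5. not a, w0
6. not ((c and a) or c), w1
7. not (c and a), w1
8. not c, w1
9. not a, w1
10. Box a, w2
11. a, w2
Accessibility: w0Rw0, w0Rw1, w0Rw2, w1Rw1, w2Rw2
Complete open branch: countermodel on an S4-frame, so not valid in S4, nor in K, T (the same frame is also a K-frame and a T-frame).
S5-tableau for the negation not ((Dia Box a implies a) or Box ((c and a) or c)):
1. not ((Dia Box a implies a) or Box ((c and a) or c)), w0
2. not (Dia Box a implies a), w0
3. not Box ((c and a) or c), w0
4. Dia Box a, w0
5. not a, w0
6. not ((c and a) or c), w1
7. not (c and a), w1
8. not c, w1
9. not a, w1
10. Box a, w2
11. a, w0
Accessibility: w0Rw0, w0Rw1, w0Rw2, w1Rw0, w1Rw1, w1Rw2, w2Rw0, w2Rw1, w2Rw2
Branch closes: a and not a both at w0.
Every branch closes (one shown): valid in S5.

S5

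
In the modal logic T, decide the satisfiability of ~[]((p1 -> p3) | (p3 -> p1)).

Unsatisfiable

1. ~[]((p1 -> p3) | (p3 -> p1)), w0
2. ~((p1 -> p3) | (p3 -> p1)), w1
3. ~(p1 -> p3), w1
4. ~(p3 -> p1), w1
5. p1, w1
6. ~p3, w1
7. p3, w1
8. ~p1, w1
Accessibility: w0Rw0, w0Rw1, w1Rw1
Branch closes: p3 and ~p3 both at w1.
All branches of the tableau close; one closing branch shown above.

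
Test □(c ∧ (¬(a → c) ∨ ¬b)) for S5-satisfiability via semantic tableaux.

1. □(c ∧ (¬(a → c) ∨ ¬b)), w0
2. c ∧ (¬(a → c) ∨ ¬b), w0
3. c, w0
4. ¬(a → c) ∨ ¬b, w0
5. ¬b, w0
Accessibility: w0Rw0

Yes, satisfiable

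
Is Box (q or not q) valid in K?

Valid in K

Tableau for the negation not Box (q or not q):
1. not Box (q or not q), w0
2. not (q or not q), w1
3. not q, w1
4. q, w1
Accessibility: w0Rw1
Branch closes: q and not q both at w1.
All branches of the negation close; one closing branch shown above.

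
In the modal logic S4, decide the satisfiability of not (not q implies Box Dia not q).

1. not (not q implies Box Dia not q), w0
2. not q, w0
3. not Box Dia not q, w0
4. not Dia not q, w1
5. q, w1
Accessibility: w0Rw0, w0Rw1, w1Rw1

Yes, satisfiable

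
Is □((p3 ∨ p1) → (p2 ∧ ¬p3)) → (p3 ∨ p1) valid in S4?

Tableau for the negation ¬(□((p3 ∨ p1) → (p2 ∧ ¬p3)) → (p3 ∨ p1)):
1. ¬(□((p3 ∨ p1) → (p2 ∧ ¬p3)) → (p3 ∨ p1)), u
2. □((p3 ∨ p1) → (p2 ∧ ¬p3)), u
3. ¬(p3 ∨ p1), u
4. ¬p3, u
5. ¬p1, u
6. (p3 ∨ p1) → (p2 ∧ ¬p3), u
7. p2 ∧ ¬p3, u
8. p2, u
Accessibility: uRu
The negation has an open branch (countermodel exists).

Not valid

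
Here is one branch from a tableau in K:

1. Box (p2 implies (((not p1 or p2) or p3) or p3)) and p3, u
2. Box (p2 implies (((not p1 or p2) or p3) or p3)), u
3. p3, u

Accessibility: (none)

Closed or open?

No, open

No world carries both an atom and its negation.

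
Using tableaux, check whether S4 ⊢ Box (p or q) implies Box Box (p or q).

Tableau for the negation not (Box (p or q) implies Box Box (p or q)):
1. not (Box (p or q) implies Box Box (p or q)), 0
2. Box (p or q), 0
3. not Box Box (p or q), 0
4. p or q, 0
5. q, 0
6. not Box (p or q), 1
7. p or q, 1
8. q, 1
9. not (p or q), 2
10. not p, 2
11. not q, 2
12. p or q, 2
13. q, 2
Accessibility: 0R0, 0R1, 0R2, 1R1, 1R2, 2R2
Branch closes: q and not q both at 2.
All branches of the negation close; one closing branch shown above.

Valid in S4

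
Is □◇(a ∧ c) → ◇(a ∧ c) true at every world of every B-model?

Valid

Tableau for the negation ¬(□◇(a ∧ c) → ◇(a ∧ c)):
1. ¬(□◇(a ∧ c) → ◇(a ∧ c)), 0
2. □◇(a ∧ c), 0
3. ¬◇(a ∧ c), 0
4. ◇(a ∧ c), 0
5. ¬(a ∧ c), 0
6. ¬c, 0
7. a ∧ c, 1
8. a, 1
9. c, 1
10. ◇(a ∧ c), 1
11. ¬(a ∧ c), 1
12. ¬c, 1
Accessibility: 0R0, 0R1, 1R0, 1R1
Branch closes: c and ¬c both at 1.
Every branch of the negation's tableau closes; the branch above is one of them.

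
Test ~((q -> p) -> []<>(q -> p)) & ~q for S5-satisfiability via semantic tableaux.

Unsatisfiable

1. ~((q -> p) -> []<>(q -> p)) & ~q, u
2. ~((q -> p) -> []<>(q -> p)), u   [&-rule on 1]
3. ~q, u   [&-rule on 1]
4. q -> p, u   [~->-rule on 2]
5. ~[]<>(q -> p), u   [~->-rule on 2]
6. p, u   [->-rule on 4 (branches; this branch)]
7. ~<>(q -> p), v   [~[]-rule on 5: fresh world v, uRv]
8. ~(q -> p), u   [~<>-rule on 7 via vRu]
9. q, u   [~->-rule on 8]
10. ~p, u   [~->-rule on 8]
Accessibility: uRu, uRv, vRu, vRv
Branch closes: q and ~q both at u.
Every branch closes; the branch above is one of them.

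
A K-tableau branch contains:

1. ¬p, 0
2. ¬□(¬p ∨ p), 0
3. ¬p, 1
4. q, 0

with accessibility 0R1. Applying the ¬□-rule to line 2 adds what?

a fresh world 2 with 0R2, and ¬(¬p ∨ p) at 2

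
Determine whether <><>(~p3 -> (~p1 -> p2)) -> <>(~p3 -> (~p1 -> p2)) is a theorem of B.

Tableau for the negation ~(<><>(~p3 -> (~p1 -> p2)) -> <>(~p3 -> (~p1 -> p2))):
1. ~(<><>(~p3 -> (~p1 -> p2)) -> <>(~p3 -> (~p1 -> p2))), w0
2. <><>(~p3 -> (~p1 -> p2)), w0
3. ~<>(~p3 -> (~p1 -> p2)), w0
4. ~(~p3 -> (~p1 -> p2)), w0
5. ~p3, w0
6. ~(~p1 -> p2), w0
7. ~p1, w0
8. ~p2, w0
9. <>(~p3 -> (~p1 -> p2)), w1
10. ~(~p3 -> (~p1 -> p2)), w1
11. ~p3, w1
12. ~(~p1 -> p2), w1
13. ~p1, w1
14. ~p2, w1
15. ~p3 -> (~p1 -> p2), w2
16. ~p1 -> p2, w2
17. p2, w2
Accessibility: w0Rw0, w0Rw1, w1Rw0, w1Rw1, w1Rw2, w2Rw1, w2Rw2
The negation has an open branch (countermodel exists).

Invalid (countermodel exists)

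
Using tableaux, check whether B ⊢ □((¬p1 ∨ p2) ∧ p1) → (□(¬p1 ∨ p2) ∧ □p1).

Tableau for the negation ¬(□((¬p1 ∨ p2) ∧ p1) → (□(¬p1 ∨ p2) ∧ □p1)):
1. ¬(□((¬p1 ∨ p2) ∧ p1) → (□(¬p1 ∨ p2) ∧ □p1)), 0
2. □((¬p1 ∨ p2) ∧ p1), 0
3. ¬(□(¬p1 ∨ p2) ∧ □p1), 0
4. (¬p1 ∨ p2) ∧ p1, 0
5. ¬p1 ∨ p2, 0
6. p1, 0
7. ¬□(¬p1 ∨ p2), 0
8. p2, 0
9. ¬(¬p1 ∨ p2), 1
10. p1, 1
11. ¬p2, 1
12. (¬p1 ∨ p2) ∧ p1, 1
13. ¬p1 ∨ p2, 1
14. p2, 1
Accessibility: 0R0, 0R1, 1R0, 1R1
Branch closes: p2 and ¬p2 both at 1.
All branches of the negation close; one closing branch shown above.

Valid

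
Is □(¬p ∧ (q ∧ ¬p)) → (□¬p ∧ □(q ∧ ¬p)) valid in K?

Valid

Tableau for the negation ¬(□(¬p ∧ (q ∧ ¬p)) → (□¬p ∧ □(q ∧ ¬p))):
1. ¬(□(¬p ∧ (q ∧ ¬p)) → (□¬p ∧ □(q ∧ ¬p))), w0
2. □(¬p ∧ (q ∧ ¬p)), w0   [¬→-rule on 1]
3. ¬(□¬p ∧ □(q ∧ ¬p)), w0   [¬→-rule on 1]
4. ¬□(q ∧ ¬p), w0   [¬∧-rule on 3 (branches; this branch)]
5. ¬(q ∧ ¬p), w1   [¬□-rule on 4: fresh world w1, w0Rw1]
6. ¬p ∧ (q ∧ ¬p), w1   [□-rule on 2 via w0Rw1]
7. ¬p, w1   [∧-rule on 6]
8. q ∧ ¬p, w1   [∧-rule on 6]
9. q, w1   [∧-rule on 8]
10. p, w1   [¬∧-rule on 5 (branches; this branch)]
Accessibility: w0Rw1
Branch closes: p and ¬p both at w1.
All branches of the negation close; one closing branch shown above.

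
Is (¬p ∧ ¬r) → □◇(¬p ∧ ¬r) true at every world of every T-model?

Tableau for the negation ¬((¬p ∧ ¬r) → □◇(¬p ∧ ¬r)):
1. ¬((¬p ∧ ¬r) → □◇(¬p ∧ ¬r)), u
2. ¬p ∧ ¬r, u
3. ¬□◇(¬p ∧ ¬r), u
4. ¬p, u
5. ¬r, u
6. ¬◇(¬p ∧ ¬r), v
7. ¬(¬p ∧ ¬r), v
8. r, v
Accessibility: uRu, uRv, vRv
The negation has an open branch (countermodel exists).

Invalid (countermodel exists)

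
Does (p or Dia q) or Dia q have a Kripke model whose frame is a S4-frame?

1. (p or Dia q) or Dia q, 0
2. Dia q, 0
3. q, 1
Accessibility: 0R0, 0R1, 1R1

Satisfiable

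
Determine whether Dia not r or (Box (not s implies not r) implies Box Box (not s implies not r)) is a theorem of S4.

Valid in S4

Tableau for the negation not (Dia not r or (Box (not s implies not r) implies Box Box (not s implies not r))):
1. not (Dia not r or (Box (not s implies not r) implies Box Box (not s implies not r))), u
2. not Dia not r, u   [neg-or-rule on 1]
3. not (Box (not s implies not r) implies Box Box (not s implies not r)), u   [neg-or-rule on 1]
4. Box (not s implies not r), u   [neg-implies-rule on 3]
5. not Box Box (not s implies not r), u   [neg-implies-rule on 3]
6. r, u   [neg-Dia-rule on 2 via uRu]
7. not s implies not r, u   [Box-rule on 4 via uRu]
8. s, u   [implies-rule on 7 (branches; this branch)]
9. not Box (not s implies not r), v   [neg-Box-rule on 5: fresh world v, uRv]
10. r, v   [neg-Dia-rule on 2 via uRv]
11. not s implies not r, v   [Box-rule on 4 via uRv]
12. s, v   [implies-rule on 11 (branches; this branch)]
13. not (not s implies not r), w   [neg-Box-rule on 9: fresh world w, vRw]
14. not s, w   [neg-implies-rule on 13]
15. r, w   [neg-implies-rule on 13]
16. not s implies not r, w   [Box-rule on 4 via uRw]
17. not r, w   [implies-rule on 16 (branches; this branch)]
Accessibility: uRu, uRv, uRw, vRv, vRw, wRw
Branch closes: r and not r both at w.
Every branch of the negation's tableau closes; the branch above is one of them.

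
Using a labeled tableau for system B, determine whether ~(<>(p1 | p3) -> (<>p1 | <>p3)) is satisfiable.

No, unsatisfiable

1. ~(<>(p1 | p3) -> (<>p1 | <>p3)), u
2. <>(p1 | p3), u   [~->-rule on 1]
3. ~(<>p1 | <>p3), u   [~->-rule on 1]
4. ~<>p1, u   [~|-rule on 3]
5. ~<>p3, u   [~|-rule on 3]
6. ~p1, u   [~<>-rule on 4 via uRu]
7. ~p3, u   [~<>-rule on 5 via uRu]
8. p1 | p3, v   [<>-rule on 2: fresh world v, uRv]
9. ~p1, v   [~<>-rule on 4 via uRv]
10. ~p3, v   [~<>-rule on 5 via uRv]
11. p3, v   [|-rule on 8 (branches; this branch)]
Accessibility: uRu, uRv, vRu, vRv
Branch closes: p3 and ~p3 both at v.
(One branch shown.) All branches close.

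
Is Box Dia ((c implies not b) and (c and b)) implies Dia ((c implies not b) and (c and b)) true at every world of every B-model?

Valid

Tableau for the negation not (Box Dia ((c implies not b) and (c and b)) implies Dia ((c implies not b) and (c and b))):
1. not (Box Dia ((c implies not b) and (c and b)) implies Dia ((c implies not b) and (c and b))), u
2. Box Dia ((c implies not b) and (c and b)), u
3. not Dia ((c implies not b) and (c and b)), u
4. Dia ((c implies not b) and (c and b)), u
5. not ((c implies not b) and (c and b)), u
6. not (c and b), u
7. not b, u
8. (c implies not b) and (c and b), v
9. c implies not b, v
10. c and b, v
11. c, v
12. b, v
13. Dia ((c implies not b) and (c and b)), v
14. not ((c implies not b) and (c and b)), v
15. not b, v
Accessibility: uRu, uRv, vRu, vRv
Branch closes: b and not b both at v.
Every branch of the negation's tableau closes; the branch above is one of them.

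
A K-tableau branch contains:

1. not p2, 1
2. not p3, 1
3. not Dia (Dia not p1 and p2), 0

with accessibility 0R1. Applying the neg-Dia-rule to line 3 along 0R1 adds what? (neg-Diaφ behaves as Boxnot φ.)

not (Dia not p1 and p2), 1

neg-Diaφ behaves as Boxnot φ: propagate the negated body to each accessible world.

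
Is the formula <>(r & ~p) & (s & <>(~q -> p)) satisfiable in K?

1. <>(r & ~p) & (s & <>(~q -> p)), w0
2. <>(r & ~p), w0   [&-rule on 1]
3. s & <>(~q -> p), w0   [&-rule on 1]
4. s, w0   [&-rule on 3]
5. <>(~q -> p), w0   [&-rule on 3]
6. r & ~p, w1   [<>-rule on 2: fresh world w1, w0Rw1]
7. r, w1   [&-rule on 6]
8. ~p, w1   [&-rule on 6]
9. ~q -> p, w2   [<>-rule on 5: fresh world w2, w0Rw2]
10. p, w2   [->-rule on 9 (branches; this branch)]
Accessibility: w0Rw1, w0Rw2

Satisfiable (open branch found)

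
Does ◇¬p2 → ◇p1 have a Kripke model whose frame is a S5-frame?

1. ◇¬p2 → ◇p1, 0
2. ◇p1, 0
3. p1, 1
Accessibility: 0R0, 0R1, 1R0, 1R1

Satisfiable (open branch found)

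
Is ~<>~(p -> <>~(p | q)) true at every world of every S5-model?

Invalid (countermodel exists)

Tableau for the negation <>~(p -> <>~(p | q)):
1. <>~(p -> <>~(p | q)), w0
2. ~(p -> <>~(p | q)), w1   [<>-rule on 1: fresh world w1, w0Rw1]
3. p, w1   [~->-rule on 2]
4. ~<>~(p | q), w1   [~->-rule on 2]
5. p | q, w0   [~<>-rule on 4 via w1Rw0]
6. p | q, w1   [~<>-rule on 4 via w1Rw1]
7. q, w0   [|-rule on 5 (branches; this branch)]
8. q, w1   [|-rule on 6 (branches; this branch)]
Accessibility: w0Rw0, w0Rw1, w1Rw0, w1Rw1
The negation has an open branch (countermodel exists).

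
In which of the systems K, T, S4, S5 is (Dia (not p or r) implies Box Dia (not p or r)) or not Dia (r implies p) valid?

S5-tableau for the negation not ((Dia (not p or r) implies Box Dia (not p or r)) or not Dia (r implies p)):
1. not ((Dia (not p or r) implies Box Dia (not p or r)) or not Dia (r implies p)), w0
2. not (Dia (not p or r) implies Box Dia (not p or r)), w0
3. Dia (r implies p), w0
4. Dia (not p or r), w0
5. not Box Dia (not p or r), w0
6. r implies p, w1
7. p, w1
8. not p or r, w2
9. r, w2
10. not Dia (not p or r), w3
11. not (not p or r), w0
12. p, w0
13. not r, w0
14. not (not p or r), w1
15. not r, w1
16. not (not p or r), w2
17. p, w2
18. not r, w2
Accessibility: w0Rw0, w0Rw1, w0Rw2, w0Rw3, w1Rw0, w1Rw1, w1Rw2, w1Rw3, w2Rw0, w2Rw1, w2Rw2, w2Rw3, w3Rw0, w3Rw1, w3Rw2, w3Rw3
Branch closes: r and not r both at w2.
Every branch closes (one shown): valid in S5.
S4-tableau for the negation not ((Dia (not p or r) implies Box Dia (not p or r)) or not Dia (r implies p)):
1. not ((Dia (not p or r) implies Box Dia (not p or r)) or not Dia (r implies p)), w0
2. not (Dia (not p or r) implies Box Dia (not p or r)), w0
3. Dia (r implies p), w0
4. Dia (not p or r), w0
5. not Box Dia (not p or r), w0
6. r implies p, w1
7. p, w1
8. not p or r, w2
9. r, w2
10. not Dia (not p or r), w3
11. not (not p or r), w3
12. p, w3
13. not r, w3
Accessibility: w0Rw0, w0Rw1, w0Rw2, w0Rw3, w1Rw1, w2Rw2, w3Rw3
Complete open branch: countermodel on an S4-frame, so not valid in S4, nor in K, T (the same frame is also a K-frame and a T-frame).

S5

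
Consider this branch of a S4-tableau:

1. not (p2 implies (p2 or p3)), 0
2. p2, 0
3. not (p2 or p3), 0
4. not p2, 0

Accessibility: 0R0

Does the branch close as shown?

Both p2 and not p2 appear at 0.

Yes, closed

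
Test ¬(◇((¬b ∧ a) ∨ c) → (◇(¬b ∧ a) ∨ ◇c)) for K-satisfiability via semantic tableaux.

Unsatisfiable (every branch closes)

1. ¬(◇((¬b ∧ a) ∨ c) → (◇(¬b ∧ a) ∨ ◇c)), 0
2. ◇((¬b ∧ a) ∨ c), 0
3. ¬(◇(¬b ∧ a) ∨ ◇c), 0
4. ¬◇(¬b ∧ a), 0
5. ¬◇c, 0
6. (¬b ∧ a) ∨ c, 1
7. ¬(¬b ∧ a), 1
8. ¬c, 1
9. ¬b ∧ a, 1
10. ¬b, 1
11. a, 1
12. ¬a, 1
Accessibility: 0R1
Branch closes: a and ¬a both at 1.
(One branch shown.) All branches close.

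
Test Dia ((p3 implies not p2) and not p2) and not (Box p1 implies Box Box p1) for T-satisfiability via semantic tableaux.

1. Dia ((p3 implies not p2) and not p2) and not (Box p1 implies Box Box p1), 0
2. Dia ((p3 implies not p2) and not p2), 0
3. not (Box p1 implies Box Box p1), 0
4. Box p1, 0
5. not Box Box p1, 0
6. p1, 0
7. (p3 implies not p2) and not p2, 1
8. p3 implies not p2, 1
9. not p2, 1
10. p1, 1
11. not Box p1, 2
12. p1, 2
13. not p1, 3
Accessibility: 0R0, 0R1, 0R2, 1R1, 2R2, 2R3, 3R3

Satisfiable (open branch found)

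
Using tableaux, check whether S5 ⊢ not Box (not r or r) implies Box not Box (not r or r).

Tableau for the negation not (not Box (not r or r) implies Box not Box (not r or r)):
1. not (not Box (not r or r) implies Box not Box (not r or r)), u
2. not Box (not r or r), u
3. not Box not Box (not r or r), u
4. not (not r or r), v
5. r, v
6. not r, v
Accessibility: uRu, uRv, vRu, vRv
Branch closes: r and not r both at v.
Every branch of the negation's tableau closes; the branch above is one of them.

Valid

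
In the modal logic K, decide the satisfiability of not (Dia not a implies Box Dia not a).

1. not (Dia not a implies Box Dia not a), u
2. Dia not a, u
3. not Box Dia not a, u
4. not a, v
5. not Dia not a, w
Accessibility: uRv, uRw

Yes, satisfiable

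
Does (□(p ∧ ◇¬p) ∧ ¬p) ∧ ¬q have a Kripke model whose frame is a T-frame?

No, unsatisfiable

1. (□(p ∧ ◇¬p) ∧ ¬p) ∧ ¬q, u
2. □(p ∧ ◇¬p) ∧ ¬p, u   [∧-rule on 1]
3. ¬q, u   [∧-rule on 1]
4. □(p ∧ ◇¬p), u   [∧-rule on 2]
5. ¬p, u   [∧-rule on 2]
6. p ∧ ◇¬p, u   [□-rule on 4 via uRu]
7. p, u   [∧-rule on 6]
8. ◇¬p, u   [∧-rule on 6]
Accessibility: uRu
Branch closes: p and ¬p both at u.
Every branch closes; the branch above is one of them.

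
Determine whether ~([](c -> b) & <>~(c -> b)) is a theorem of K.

Tableau for the negation [](c -> b) & <>~(c -> b):
1. [](c -> b) & <>~(c -> b), 0
2. [](c -> b), 0
3. <>~(c -> b), 0
4. ~(c -> b), 1
5. c, 1
6. ~b, 1
7. c -> b, 1
8. b, 1
Accessibility: 0R1
Branch closes: b and ~b both at 1.
All branches of the negation close; one closing branch shown above.

Valid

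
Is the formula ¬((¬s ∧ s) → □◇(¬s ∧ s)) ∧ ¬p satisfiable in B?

Unsatisfiable (every branch closes)

1. ¬((¬s ∧ s) → □◇(¬s ∧ s)) ∧ ¬p, w0
2. ¬((¬s ∧ s) → □◇(¬s ∧ s)), w0
3. ¬p, w0
4. ¬s ∧ s, w0
5. ¬□◇(¬s ∧ s), w0
6. ¬s, w0
7. s, w0
Accessibility: w0Rw0
Branch closes: s and ¬s both at w0.
All branches of the tableau close; one closing branch shown above.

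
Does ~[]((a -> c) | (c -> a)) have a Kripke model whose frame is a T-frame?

1. ~[]((a -> c) | (c -> a)), 0
2. ~((a -> c) | (c -> a)), 1   [~[]-rule on 1: fresh world 1, 0R1]
3. ~(a -> c), 1   [~|-rule on 2]
4. ~(c -> a), 1   [~|-rule on 2]
5. a, 1   [~->-rule on 3]
6. ~c, 1   [~->-rule on 3]
7. c, 1   [~->-rule on 4]
8. ~a, 1   [~->-rule on 4]
Accessibility: 0R0, 0R1, 1R1
Branch closes: c and ~c both at 1.
All branches of the tableau close; one closing branch shown above.

Unsatisfiable (every branch closes)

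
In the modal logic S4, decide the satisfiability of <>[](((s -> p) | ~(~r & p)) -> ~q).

Satisfiable

1. <>[](((s -> p) | ~(~r & p)) -> ~q), w0
2. [](((s -> p) | ~(~r & p)) -> ~q), w1   [<>-rule on 1: fresh world w1, w0Rw1]
3. ((s -> p) | ~(~r & p)) -> ~q, w1   [[]-rule on 2 via w1Rw1]
4. ~q, w1   [->-rule on 3 (branches; this branch)]
Accessibility: w0Rw0, w0Rw1, w1Rw1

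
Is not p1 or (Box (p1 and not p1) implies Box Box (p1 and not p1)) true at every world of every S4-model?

Tableau for the negation not (not p1 or (Box (p1 and not p1) implies Box Box (p1 and not p1))):
1. not (not p1 or (Box (p1 and not p1) implies Box Box (p1 and not p1))), w0
2. p1, w0   [neg-or-rule on 1]
3. not (Box (p1 and not p1) implies Box Box (p1 and not p1)), w0   [neg-or-rule on 1]
4. Box (p1 and not p1), w0   [neg-implies-rule on 3]
5. not Box Box (p1 and not p1), w0   [neg-implies-rule on 3]
6. p1 and not p1, w0   [Box-rule on 4 via w0Rw0]
7. not p1, w0   [and-rule on 6]
Accessibility: w0Rw0
Branch closes: p1 and not p1 both at w0.
Every branch of the negation's tableau closes; the branch above is one of them.

Yes, valid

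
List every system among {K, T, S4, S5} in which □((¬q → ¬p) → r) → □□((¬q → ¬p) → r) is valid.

S4, S5

T-tableau for the negation ¬(□((¬q → ¬p) → r) → □□((¬q → ¬p) → r)):
1. ¬(□((¬q → ¬p) → r) → □□((¬q → ¬p) → r)), u
2. □((¬q → ¬p) → r), u   [¬→-rule on 1]
3. ¬□□((¬q → ¬p) → r), u   [¬→-rule on 1]
4. (¬q → ¬p) → r, u   [□-rule on 2 via uRu]
5. r, u   [→-rule on 4 (branches; this branch)]
6. ¬□((¬q → ¬p) → r), v   [¬□-rule on 3: fresh world v, uRv]
7. (¬q → ¬p) → r, v   [□-rule on 2 via uRv]
8. r, v   [→-rule on 7 (branches; this branch)]
9. ¬((¬q → ¬p) → r), w   [¬□-rule on 6: fresh world w, vRw]
10. ¬q → ¬p, w   [¬→-rule on 9]
11. ¬r, w   [¬→-rule on 9]
12. ¬p, w   [→-rule on 10 (branches; this branch)]
Accessibility: uRu, uRv, vRv, vRw, wRw
Complete open branch: countermodel on a T-frame, so not valid in T, nor in K (the same frame is also a K-frame).
S4-tableau for the negation ¬(□((¬q → ¬p) → r) → □□((¬q → ¬p) → r)):
1. ¬(□((¬q → ¬p) → r) → □□((¬q → ¬p) → r)), u
2. □((¬q → ¬p) → r), u   [¬→-rule on 1]
3. ¬□□((¬q → ¬p) → r), u   [¬→-rule on 1]
4. (¬q → ¬p) → r, u   [□-rule on 2 via uRu]
5. ¬(¬q → ¬p), u   [→-rule on 4 (branches; this branch)]
6. ¬q, u   [¬→-rule on 5]
7. p, u   [¬→-rule on 5]
8. ¬□((¬q → ¬p) → r), v   [¬□-rule on 3: fresh world v, uRv]
9. (¬q → ¬p) → r, v   [□-rule on 2 via uRv]
10. ¬(¬q → ¬p), v   [→-rule on 9 (branches; this branch)]
11. ¬q, v   [¬→-rule on 10]
12. p, v   [¬→-rule on 10]
13. ¬((¬q → ¬p) → r), w   [¬□-rule on 8: fresh world w, vRw]
14. ¬q → ¬p, w   [¬→-rule on 13]
15. ¬r, w   [¬→-rule on 13]
16. (¬q → ¬p) → r, w   [□-rule on 2 via uRw]
17. ¬p, w   [→-rule on 14 (branches; this branch)]
18. ¬(¬q → ¬p), w   [→-rule on 16 (branches; this branch)]
19. ¬q, w   [¬→-rule on 18]
20. p, w   [¬→-rule on 18]
Accessibility: uRu, uRv, uRw, vRv, vRw, wRw
Branch closes: p and ¬p both at w.
Every branch closes (one shown): valid in S4, hence also in S5 (every theorem of S4 is a theorem of S5).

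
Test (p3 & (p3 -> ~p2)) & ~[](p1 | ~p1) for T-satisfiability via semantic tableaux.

No, unsatisfiable

1. (p3 & (p3 -> ~p2)) & ~[](p1 | ~p1), w0
2. p3 & (p3 -> ~p2), w0
3. ~[](p1 | ~p1), w0
4. p3, w0
5. p3 -> ~p2, w0
6. ~p2, w0
7. ~(p1 | ~p1), w1
8. ~p1, w1
9. p1, w1
Accessibility: w0Rw0, w0Rw1, w1Rw1
Branch closes: p1 and ~p1 both at w1.
(One branch shown.) All branches close.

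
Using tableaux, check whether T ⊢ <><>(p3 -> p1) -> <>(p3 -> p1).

No, not valid

Tableau for the negation ~(<><>(p3 -> p1) -> <>(p3 -> p1)):
1. ~(<><>(p3 -> p1) -> <>(p3 -> p1)), 0
2. <><>(p3 -> p1), 0
3. ~<>(p3 -> p1), 0
4. ~(p3 -> p1), 0
5. p3, 0
6. ~p1, 0
7. <>(p3 -> p1), 1
8. ~(p3 -> p1), 1
9. p3, 1
10. ~p1, 1
11. p3 -> p1, 2
12. p1, 2
Accessibility: 0R0, 0R1, 1R1, 1R2, 2R2
The negation has an open branch (countermodel exists).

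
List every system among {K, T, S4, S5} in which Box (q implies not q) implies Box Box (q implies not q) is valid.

S4, S5

T-tableau for the negation not (Box (q implies not q) implies Box Box (q implies not q)):
1. not (Box (q implies not q) implies Box Box (q implies not q)), w0
2. Box (q implies not q), w0
3. not Box Box (q implies not q), w0
4. q implies not q, w0
5. not q, w0
6. not Box (q implies not q), w1
7. q implies not q, w1
8. not q, w1
9. not (q implies not q), w2
10. q, w2
Accessibility: w0Rw0, w0Rw1, w1Rw1, w1Rw2, w2Rw2
Complete open branch: countermodel on a T-frame, so not valid in T, nor in K (the same frame is also a K-frame).
S4-tableau for the negation not (Box (q implies not q) implies Box Box (q implies not q)):
1. not (Box (q implies not q) implies Box Box (q implies not q)), w0
2. Box (q implies not q), w0
3. not Box Box (q implies not q), w0
4. q implies not q, w0
5. not q, w0
6. not Box (q implies not q), w1
7. q implies not q, w1
8. not q, w1
9. not (q implies not q), w2
10. q, w2
11. q implies not q, w2
12. not q, w2
Accessibility: w0Rw0, w0Rw1, w0Rw2, w1Rw1, w1Rw2, w2Rw2
Branch closes: q and not q both at w2.
Every branch closes (one shown): valid in S4, hence also in S5 (every theorem of S4 is a theorem of S5).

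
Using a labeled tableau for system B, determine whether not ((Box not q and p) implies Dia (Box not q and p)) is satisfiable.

Unsatisfiable (every branch closes)

1. not ((Box not q and p) implies Dia (Box not q and p)), 0
2. Box not q and p, 0
3. not Dia (Box not q and p), 0
4. Box not q, 0
5. p, 0
6. not (Box not q and p), 0
7. not q, 0
8. not Box not q, 0
9. q, 1
10. not (Box not q and p), 1
11. not q, 1
Accessibility: 0R0, 0R1, 1R0, 1R1
Branch closes: q and not q both at 1.
(One branch shown.) All branches close.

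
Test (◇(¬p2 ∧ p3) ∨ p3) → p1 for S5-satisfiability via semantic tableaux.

1. (◇(¬p2 ∧ p3) ∨ p3) → p1, u
2. p1, u
Accessibility: uRu

Satisfiable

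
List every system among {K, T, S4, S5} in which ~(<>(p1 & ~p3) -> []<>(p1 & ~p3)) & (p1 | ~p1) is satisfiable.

S5-tableau for the formula:
1. ~(<>(p1 & ~p3) -> []<>(p1 & ~p3)) & (p1 | ~p1), w0
2. ~(<>(p1 & ~p3) -> []<>(p1 & ~p3)), w0
3. p1 | ~p1, w0
4. <>(p1 & ~p3), w0
5. ~[]<>(p1 & ~p3), w0
6. ~p1, w0
7. p1 & ~p3, w1
8. p1, w1
9. ~p3, w1
10. ~<>(p1 & ~p3), w2
11. ~(p1 & ~p3), w0
12. ~(p1 & ~p3), w1
13. ~(p1 & ~p3), w2
14. p3, w0
15. p3, w1
Accessibility: w0Rw0, w0Rw1, w0Rw2, w1Rw0, w1Rw1, w1Rw2, w2Rw0, w2Rw1, w2Rw2
Branch closes: p3 and ~p3 both at w1.
Every branch closes (one shown): unsatisfiable in S5.
S4-tableau for the formula:
1. ~(<>(p1 & ~p3) -> []<>(p1 & ~p3)) & (p1 | ~p1), w0
2. ~(<>(p1 & ~p3) -> []<>(p1 & ~p3)), w0
3. p1 | ~p1, w0
4. <>(p1 & ~p3), w0
5. ~[]<>(p1 & ~p3), w0
6. ~p1, w0
7. p1 & ~p3, w1
8. p1, w1
9. ~p3, w1
10. ~<>(p1 & ~p3), w2
11. ~(p1 & ~p3), w2
12. p3, w2
Accessibility: w0Rw0, w0Rw1, w0Rw2, w1Rw1, w2Rw2
Complete open branch: satisfiable in S4, hence also in K, T (this S4-model is also a K-model and a T-model).

K, T, S4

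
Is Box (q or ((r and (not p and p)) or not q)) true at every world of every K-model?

Valid

Tableau for the negation not Box (q or ((r and (not p and p)) or not q)):
1. not Box (q or ((r and (not p and p)) or not q)), w0
2. not (q or ((r and (not p and p)) or not q)), w1
3. not q, w1
4. not ((r and (not p and p)) or not q), w1
5. not (r and (not p and p)), w1
6. q, w1
Accessibility: w0Rw1
Branch closes: q and not q both at w1.
Every branch of the negation's tableau closes; the branch above is one of them.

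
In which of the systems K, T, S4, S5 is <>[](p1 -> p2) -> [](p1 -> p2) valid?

S5-tableau for the negation ~(<>[](p1 -> p2) -> [](p1 -> p2)):
1. ~(<>[](p1 -> p2) -> [](p1 -> p2)), 0
2. <>[](p1 -> p2), 0   [~->-rule on 1]
3. ~[](p1 -> p2), 0   [~->-rule on 1]
4. [](p1 -> p2), 1   [<>-rule on 2: fresh world 1, 0R1]
5. p1 -> p2, 0   [[]-rule on 4 via 1R0]
6. p1 -> p2, 1   [[]-rule on 4 via 1R1]
7. p2, 0   [->-rule on 5 (branches; this branch)]
8. p2, 1   [->-rule on 6 (branches; this branch)]
9. ~(p1 -> p2), 2   [~[]-rule on 3: fresh world 2, 0R2]
10. p1, 2   [~->-rule on 9]
11. ~p2, 2   [~->-rule on 9]
12. p1 -> p2, 2   [[]-rule on 4 via 1R2]
13. p2, 2   [->-rule on 12 (branches; this branch)]
Accessibility: 0R0, 0R1, 0R2, 1R0, 1R1, 1R2, 2R0, 2R1, 2R2
Branch closes: p2 and ~p2 both at 2.
Every branch closes (one shown): valid in S5.
S4-tableau for the negation ~(<>[](p1 -> p2) -> [](p1 -> p2)):
1. ~(<>[](p1 -> p2) -> [](p1 -> p2)), 0
2. <>[](p1 -> p2), 0   [~->-rule on 1]
3. ~[](p1 -> p2), 0   [~->-rule on 1]
4. [](p1 -> p2), 1   [<>-rule on 2: fresh world 1, 0R1]
5. p1 -> p2, 1   [[]-rule on 4 via 1R1]
6. p2, 1   [->-rule on 5 (branches; this branch)]
7. ~(p1 -> p2), 2   [~[]-rule on 3: fresh world 2, 0R2]
8. p1, 2   [~->-rule on 7]
9. ~p2, 2   [~->-rule on 7]
Accessibility: 0R0, 0R1, 0R2, 1R1, 2R2
Complete open branch: countermodel on an S4-frame, so not valid in S4, nor in K, T (the same frame is also a K-frame and a T-frame).

S5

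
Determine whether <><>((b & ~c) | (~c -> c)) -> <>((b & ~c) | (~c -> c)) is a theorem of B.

Not valid

Tableau for the negation ~(<><>((b & ~c) | (~c -> c)) -> <>((b & ~c) | (~c -> c))):
1. ~(<><>((b & ~c) | (~c -> c)) -> <>((b & ~c) | (~c -> c))), u
2. <><>((b & ~c) | (~c -> c)), u
3. ~<>((b & ~c) | (~c -> c)), u
4. ~((b & ~c) | (~c -> c)), u
5. ~(b & ~c), u
6. ~(~c -> c), u
7. ~c, u
8. ~b, u
9. <>((b & ~c) | (~c -> c)), v
10. ~((b & ~c) | (~c -> c)), v
11. ~(b & ~c), v
12. ~(~c -> c), v
13. ~c, v
14. ~b, v
15. (b & ~c) | (~c -> c), w
16. ~c -> c, w
17. c, w
Accessibility: uRu, uRv, vRu, vRv, vRw, wRv, wRw
The negation has an open branch (countermodel exists).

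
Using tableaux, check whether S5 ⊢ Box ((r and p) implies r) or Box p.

Tableau for the negation not (Box ((r and p) implies r) or Box p):
1. not (Box ((r and p) implies r) or Box p), 0
2. not Box ((r and p) implies r), 0
3. not Box p, 0
4. not ((r and p) implies r), 1
5. r and p, 1
6. not r, 1
7. r, 1
8. p, 1
Accessibility: 0R0, 0R1, 1R0, 1R1
Branch closes: r and not r both at 1.
Every branch of the negation's tableau closes; the branch above is one of them.

Valid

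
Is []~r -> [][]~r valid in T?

No, not valid

Tableau for the negation ~([]~r -> [][]~r):
1. ~([]~r -> [][]~r), 0
2. []~r, 0
3. ~[][]~r, 0
4. ~r, 0
5. ~[]~r, 1
6. ~r, 1
7. r, 2
Accessibility: 0R0, 0R1, 1R1, 1R2, 2R2
The negation has an open branch (countermodel exists).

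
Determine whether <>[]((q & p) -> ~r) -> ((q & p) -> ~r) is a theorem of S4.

Tableau for the negation ~(<>[]((q & p) -> ~r) -> ((q & p) -> ~r)):
1. ~(<>[]((q & p) -> ~r) -> ((q & p) -> ~r)), w0
2. <>[]((q & p) -> ~r), w0
3. ~((q & p) -> ~r), w0
4. q & p, w0
5. r, w0
6. q, w0
7. p, w0
8. []((q & p) -> ~r), w1
9. (q & p) -> ~r, w1
10. ~r, w1
Accessibility: w0Rw0, w0Rw1, w1Rw1
The negation has an open branch (countermodel exists).

No, not valid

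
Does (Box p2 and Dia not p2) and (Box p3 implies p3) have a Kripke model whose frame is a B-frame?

Unsatisfiable

1. (Box p2 and Dia not p2) and (Box p3 implies p3), w0
2. Box p2 and Dia not p2, w0   [and-rule on 1]
3. Box p3 implies p3, w0   [and-rule on 1]
4. Box p2, w0   [and-rule on 2]
5. Dia not p2, w0   [and-rule on 2]
6. p2, w0   [Box-rule on 4 via w0Rw0]
7. p3, w0   [implies-rule on 3 (branches; this branch)]
8. not p2, w1   [Dia-rule on 5: fresh world w1, w0Rw1]
9. p2, w1   [Box-rule on 4 via w0Rw1]
Accessibility: w0Rw0, w0Rw1, w1Rw0, w1Rw1
Branch closes: p2 and not p2 both at w1.
All branches of the tableau close; one closing branch shown above.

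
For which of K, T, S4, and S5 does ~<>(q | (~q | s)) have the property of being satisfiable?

K-tableau for the formula:
1. ~<>(q | (~q | s)), 0
Complete open branch: satisfiable in K.
T-tableau for the formula:
1. ~<>(q | (~q | s)), 0
2. ~(q | (~q | s)), 0
3. ~q, 0
4. ~(~q | s), 0
5. q, 0
6. ~s, 0
Accessibility: 0R0
Branch closes: q and ~q both at 0.
Every branch closes (one shown): unsatisfiable in T, hence also in S4, S5 (every S4/S5-frame is a T-frame).

K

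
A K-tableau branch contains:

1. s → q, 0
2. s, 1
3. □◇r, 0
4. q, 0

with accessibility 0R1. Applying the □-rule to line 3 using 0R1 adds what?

◇r, 1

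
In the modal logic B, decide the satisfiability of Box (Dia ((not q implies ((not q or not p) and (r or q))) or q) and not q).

Yes, satisfiable

1. Box (Dia ((not q implies ((not q or not p) and (r or q))) or q) and not q), 0
2. Dia ((not q implies ((not q or not p) and (r or q))) or q) and not q, 0
3. Dia ((not q implies ((not q or not p) and (r or q))) or q), 0
4. not q, 0
5. (not q implies ((not q or not p) and (r or q))) or q, 1
6. Dia ((not q implies ((not q or not p) and (r or q))) or q) and not q, 1
7. Dia ((not q implies ((not q or not p) and (r or q))) or q), 1
8. not q, 1
9. not q implies ((not q or not p) and (r or q)), 1
10. (not q or not p) and (r or q), 1
11. not q or not p, 1
12. r or q, 1
13. not p, 1
14. r, 1
15. (not q implies ((not q or not p) and (r or q))) or q, 2
16. q, 2
Accessibility: 0R0, 0R1, 1R0, 1R1, 1R2, 2R1, 2R2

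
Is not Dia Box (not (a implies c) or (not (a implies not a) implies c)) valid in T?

Tableau for the negation Dia Box (not (a implies c) or (not (a implies not a) implies c)):
1. Dia Box (not (a implies c) or (not (a implies not a) implies c)), u
2. Box (not (a implies c) or (not (a implies not a) implies c)), v
3. not (a implies c) or (not (a implies not a) implies c), v
4. not (a implies not a) implies c, v
5. c, v
Accessibility: uRu, uRv, vRv
The negation has an open branch (countermodel exists).

No, not valid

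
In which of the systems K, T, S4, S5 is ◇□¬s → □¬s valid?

S5

S5-tableau for the negation ¬(◇□¬s → □¬s):
1. ¬(◇□¬s → □¬s), w0
2. ◇□¬s, w0   [¬→-rule on 1]
3. ¬□¬s, w0   [¬→-rule on 1]
4. □¬s, w1   [◇-rule on 2: fresh world w1, w0Rw1]
5. ¬s, w0   [□-rule on 4 via w1Rw0]
6. ¬s, w1   [□-rule on 4 via w1Rw1]
7. s, w2   [¬□-rule on 3: fresh world w2, w0Rw2]
8. ¬s, w2   [□-rule on 4 via w1Rw2]
Accessibility: w0Rw0, w0Rw1, w0Rw2, w1Rw0, w1Rw1, w1Rw2, w2Rw0, w2Rw1, w2Rw2
Branch closes: s and ¬s both at w2.
Every branch closes (one shown): valid in S5.
S4-tableau for the negation ¬(◇□¬s → □¬s):
1. ¬(◇□¬s → □¬s), w0
2. ◇□¬s, w0   [¬→-rule on 1]
3. ¬□¬s, w0   [¬→-rule on 1]
4. □¬s, w1   [◇-rule on 2: fresh world w1, w0Rw1]
5. ¬s, w1   [□-rule on 4 via w1Rw1]
6. s, w2   [¬□-rule on 3: fresh world w2, w0Rw2]
Accessibility: w0Rw0, w0Rw1, w0Rw2, w1Rw1, w2Rw2
Complete open branch: countermodel on an S4-frame, so not valid in S4, nor in K, T (the same frame is also a K-frame and a T-frame).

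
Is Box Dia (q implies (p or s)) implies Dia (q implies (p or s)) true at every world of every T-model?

Tableau for the negation not (Box Dia (q implies (p or s)) implies Dia (q implies (p or s))):
1. not (Box Dia (q implies (p or s)) implies Dia (q implies (p or s))), u
2. Box Dia (q implies (p or s)), u
3. not Dia (q implies (p or s)), u
4. Dia (q implies (p or s)), u
5. not (q implies (p or s)), u
6. q, u
7. not (p or s), u
8. not p, u
9. not s, u
10. q implies (p or s), v
11. Dia (q implies (p or s)), v
12. not (q implies (p or s)), v
13. q, v
14. not (p or s), v
15. not p, v
16. not s, v
17. p or s, v
18. s, v
Accessibility: uRu, uRv, vRv
Branch closes: s and not s both at v.
All branches of the negation close; one closing branch shown above.

Valid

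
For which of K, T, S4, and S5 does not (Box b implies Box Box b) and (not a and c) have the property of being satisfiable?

K, T

S4-tableau for the formula:
1. not (Box b implies Box Box b) and (not a and c), w0
2. not (Box b implies Box Box b), w0   [and-rule on 1]
3. not a and c, w0   [and-rule on 1]
4. Box b, w0   [neg-implies-rule on 2]
5. not Box Box b, w0   [neg-implies-rule on 2]
6. not a, w0   [and-rule on 3]
7. c, w0   [and-rule on 3]
8. b, w0   [Box-rule on 4 via w0Rw0]
9. not Box b, w1   [neg-Box-rule on 5: fresh world w1, w0Rw1]
10. b, w1   [Box-rule on 4 via w0Rw1]
11. not b, w2   [neg-Box-rule on 9: fresh world w2, w1Rw2]
12. b, w2   [Box-rule on 4 via w0Rw2]
Accessibility: w0Rw0, w0Rw1, w0Rw2, w1Rw1, w1Rw2, w2Rw2
Branch closes: b and not b both at w2.
Every branch closes (one shown): unsatisfiable in S4, hence also in S5 (every S5-frame is an S4-frame).
T-tableau for the formula:
1. not (Box b implies Box Box b) and (not a and c), w0
2. not (Box b implies Box Box b), w0   [and-rule on 1]
3. not a and c, w0   [and-rule on 1]
4. Box b, w0   [neg-implies-rule on 2]
5. not Box Box b, w0   [neg-implies-rule on 2]
6. not a, w0   [and-rule on 3]
7. c, w0   [and-rule on 3]
8. b, w0   [Box-rule on 4 via w0Rw0]
9. not Box b, w1   [neg-Box-rule on 5: fresh world w1, w0Rw1]
10. b, w1   [Box-rule on 4 via w0Rw1]
11. not b, w2   [neg-Box-rule on 9: fresh world w2, w1Rw2]
Accessibility: w0Rw0, w0Rw1, w1Rw1, w1Rw2, w2Rw2
Complete open branch: satisfiable in T, hence also in K (this T-model is also a K-model).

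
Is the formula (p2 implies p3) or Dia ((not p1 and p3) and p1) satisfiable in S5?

Yes, satisfiable

1. (p2 implies p3) or Dia ((not p1 and p3) and p1), u
2. p2 implies p3, u
3. p3, u
Accessibility: uRu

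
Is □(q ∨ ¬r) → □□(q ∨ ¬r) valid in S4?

Tableau for the negation ¬(□(q ∨ ¬r) → □□(q ∨ ¬r)):
1. ¬(□(q ∨ ¬r) → □□(q ∨ ¬r)), u
2. □(q ∨ ¬r), u   [¬→-rule on 1]
3. ¬□□(q ∨ ¬r), u   [¬→-rule on 1]
4. q ∨ ¬r, u   [□-rule on 2 via uRu]
5. ¬r, u   [∨-rule on 4 (branches; this branch)]
6. ¬□(q ∨ ¬r), v   [¬□-rule on 3: fresh world v, uRv]
7. q ∨ ¬r, v   [□-rule on 2 via uRv]
8. ¬r, v   [∨-rule on 7 (branches; this branch)]
9. ¬(q ∨ ¬r), w   [¬□-rule on 6: fresh world w, vRw]
10. ¬q, w   [¬∨-rule on 9]
11. r, w   [¬∨-rule on 9]
12. q ∨ ¬r, w   [□-rule on 2 via uRw]
13. ¬r, w   [∨-rule on 12 (branches; this branch)]
Accessibility: uRu, uRv, uRw, vRv, vRw, wRw
Branch closes: r and ¬r both at w.
Every branch of the negation's tableau closes; the branch above is one of them.

Yes, valid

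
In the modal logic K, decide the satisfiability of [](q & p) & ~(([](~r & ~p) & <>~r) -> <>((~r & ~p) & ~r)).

No, unsatisfiable

1. [](q & p) & ~(([](~r & ~p) & <>~r) -> <>((~r & ~p) & ~r)), w0
2. [](q & p), w0
3. ~(([](~r & ~p) & <>~r) -> <>((~r & ~p) & ~r)), w0
4. [](~r & ~p) & <>~r, w0
5. ~<>((~r & ~p) & ~r), w0
6. [](~r & ~p), w0
7. <>~r, w0
8. ~r, w1
9. q & p, w1
10. q, w1
11. p, w1
12. ~((~r & ~p) & ~r), w1
13. ~r & ~p, w1
14. ~p, w1
Accessibility: w0Rw1
Branch closes: p and ~p both at w1.
Every branch closes; the branch above is one of them.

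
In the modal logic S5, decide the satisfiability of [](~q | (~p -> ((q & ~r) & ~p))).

1. [](~q | (~p -> ((q & ~r) & ~p))), w0
2. ~q | (~p -> ((q & ~r) & ~p)), w0   [[]-rule on 1 via w0Rw0]
3. ~p -> ((q & ~r) & ~p), w0   [|-rule on 2 (branches; this branch)]
4. (q & ~r) & ~p, w0   [->-rule on 3 (branches; this branch)]
5. q & ~r, w0   [&-rule on 4]
6. ~p, w0   [&-rule on 4]
7. q, w0   [&-rule on 5]
8. ~r, w0   [&-rule on 5]
Accessibility: w0Rw0

Satisfiable (open branch found)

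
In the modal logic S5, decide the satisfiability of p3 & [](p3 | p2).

Satisfiable

1. p3 & [](p3 | p2), u
2. p3, u   [&-rule on 1]
3. [](p3 | p2), u   [&-rule on 1]
4. p3 | p2, u   [[]-rule on 3 via uRu]
5. p2, u   [|-rule on 4 (branches; this branch)]
Accessibility: uRu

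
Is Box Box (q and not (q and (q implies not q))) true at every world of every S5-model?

Tableau for the negation not Box Box (q and not (q and (q implies not q))):
1. not Box Box (q and not (q and (q implies not q))), 0
2. not Box (q and not (q and (q implies not q))), 1
3. not (q and not (q and (q implies not q))), 2
4. not q, 2
Accessibility: 0R0, 0R1, 0R2, 1R0, 1R1, 1R2, 2R0, 2R1, 2R2
The negation has an open branch (countermodel exists).

Invalid (countermodel exists)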